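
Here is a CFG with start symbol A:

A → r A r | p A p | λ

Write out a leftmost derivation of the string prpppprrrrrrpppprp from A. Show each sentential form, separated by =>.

A => pAp => prArp => prpAprp => prppApprp => prpppAppprp => prppppApppprp => prpppprArpppprp => prpppprrArrpppprp => prpppprrrArrrpppprp => prpppprrrrrrpppprp

A => pAp   [A → p A p]
pAp => prArp   [A → r A r]
prArp => prpAprp   [A → p A p]
prpAprp => prppApprp   [A → p A p]
prppApprp => prpppAppprp   [A → p A p]
prpppAppprp => prppppApppprp   [A → p A p]
prppppApppprp => prpppprArpppprp   [A → r A r]
prpppprArpppprp => prpppprrArrpppprp   [A → r A r]
prpppprrArrpppprp => prpppprrrArrrpppprp   [A → r A r]
prpppprrrArrrpppprp => prpppprrrrrrpppprp   [A → λ]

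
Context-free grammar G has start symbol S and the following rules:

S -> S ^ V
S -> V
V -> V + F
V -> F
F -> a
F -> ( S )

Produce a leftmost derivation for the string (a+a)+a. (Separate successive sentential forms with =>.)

S => V => V+F => F+F => (S)+F => (V)+F => (V+F)+F => (F+F)+F => (a+F)+F => (a+a)+F => (a+a)+a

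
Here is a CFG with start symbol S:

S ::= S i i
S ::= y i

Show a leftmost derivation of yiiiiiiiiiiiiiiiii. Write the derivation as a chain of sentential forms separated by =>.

S=>Sii=>Siiii=>Siiiiii=>Siiiiiiii=>Siiiiiiiiii=>Siiiiiiiiiiii=>Siiiiiiiiiiiiii=>Siiiiiiiiiiiiiiii=>yiiiiiiiiiiiiiiiii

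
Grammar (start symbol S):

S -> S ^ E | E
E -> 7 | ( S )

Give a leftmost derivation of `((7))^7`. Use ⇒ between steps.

S ⇒ S^E ⇒ E^E ⇒ (S)^E ⇒ (E)^E ⇒ ((S))^E ⇒ ((E))^E ⇒ ((7))^E ⇒ ((7))^7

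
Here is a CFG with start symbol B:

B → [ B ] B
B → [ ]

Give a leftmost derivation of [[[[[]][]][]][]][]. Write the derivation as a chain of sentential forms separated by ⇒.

B ⇒ [B]B ⇒ [[B]B]B ⇒ [[[B]B]B]B ⇒ [[[[B]B]B]B]B ⇒ [[[[[]]B]B]B]B ⇒ [[[[[]][]]B]B]B ⇒ [[[[[]][]][]]B]B ⇒ [[[[[]][]][]][]]B ⇒ [[[[[]][]][]][]][]

B ⇒ [B]B   [B → [ B ] B]
[B]B ⇒ [[B]B]B   [B → [ B ] B]
[[B]B]B ⇒ [[[B]B]B]B   [B → [ B ] B]
[[[B]B]B]B ⇒ [[[[B]B]B]B]B   [B → [ B ] B]
[[[[B]B]B]B]B ⇒ [[[[[]]B]B]B]B   [B → [ ]]
[[[[[]]B]B]B]B ⇒ [[[[[]][]]B]B]B   [B → [ ]]
[[[[[]][]]B]B]B ⇒ [[[[[]][]][]]B]B   [B → [ ]]
[[[[[]][]][]]B]B ⇒ [[[[[]][]][]][]]B   [B → [ ]]
[[[[[]][]][]][]]B ⇒ [[[[[]][]][]][]][]   [B → [ ]]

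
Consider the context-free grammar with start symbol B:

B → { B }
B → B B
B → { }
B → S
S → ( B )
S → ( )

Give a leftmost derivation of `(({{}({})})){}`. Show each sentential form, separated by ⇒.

B ⇒ BB   [B → B B]
BB ⇒ SB   [B → S]
SB ⇒ (B)B   [S → ( B )]
(B)B ⇒ (S)B   [B → S]
(S)B ⇒ ((B))B   [S → ( B )]
((B))B ⇒ (({B}))B   [B → { B }]
(({B}))B ⇒ (({BB}))B   [B → B B]
(({BB}))B ⇒ (({{}B}))B   [B → { }]
(({{}B}))B ⇒ (({{}S}))B   [B → S]
(({{}S}))B ⇒ (({{}(B)}))B   [S → ( B )]
(({{}(B)}))B ⇒ (({{}({})}))B   [B → { }]
(({{}({})}))B ⇒ (({{}({})})){}   [B → { }]

B ⇒ BB ⇒ SB ⇒ (B)B ⇒ (S)B ⇒ ((B))B ⇒ (({B}))B ⇒ (({BB}))B ⇒ (({{}B}))B ⇒ (({{}S}))B ⇒ (({{}(B)}))B ⇒ (({{}({})}))B ⇒ (({{}({})})){}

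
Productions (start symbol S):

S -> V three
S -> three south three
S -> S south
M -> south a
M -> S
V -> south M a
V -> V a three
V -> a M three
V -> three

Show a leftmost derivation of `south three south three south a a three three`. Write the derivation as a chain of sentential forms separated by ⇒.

S ⇒ V three   [S -> V three]
V three ⇒ V a three three   [V -> V a three]
V a three three ⇒ south M a a three three   [V -> south M a]
south M a a three three ⇒ south S a a three three   [M -> S]
south S a a three three ⇒ south S south a a three three   [S -> S south]
south S south a a three three ⇒ south three south three south a a three three   [S -> three south three]

S ⇒ V three ⇒ V a three three ⇒ south M a a three three ⇒ south S a a three three ⇒ south S south a a three three ⇒ south three south three south a a three three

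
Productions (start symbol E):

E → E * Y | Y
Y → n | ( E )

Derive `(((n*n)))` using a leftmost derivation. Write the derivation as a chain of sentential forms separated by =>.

E => Y   [E → Y]
Y => (E)   [Y → ( E )]
(E) => (Y)   [E → Y]
(Y) => ((E))   [Y → ( E )]
((E)) => ((Y))   [E → Y]
((Y)) => (((E)))   [Y → ( E )]
(((E))) => (((E*Y)))   [E → E * Y]
(((E*Y))) => (((Y*Y)))   [E → Y]
(((Y*Y))) => (((n*Y)))   [Y → n]
(((n*Y))) => (((n*n)))   [Y → n]

E=>Y=>(E)=>(Y)=>((E))=>((Y))=>(((E)))=>(((E*Y)))=>(((Y*Y)))=>(((n*Y)))=>(((n*n)))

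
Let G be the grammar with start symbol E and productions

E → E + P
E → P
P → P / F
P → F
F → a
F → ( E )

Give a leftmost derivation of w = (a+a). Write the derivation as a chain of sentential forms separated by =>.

E => P => F => (E) => (E+P) => (P+P) => (F+P) => (a+P) => (a+F) => (a+a)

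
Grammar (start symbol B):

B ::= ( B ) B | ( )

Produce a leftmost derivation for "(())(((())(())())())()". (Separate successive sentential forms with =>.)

B => (B)B   [B ::= ( B ) B]
(B)B => (())B   [B ::= ( )]
(())B => (())(B)B   [B ::= ( B ) B]
(())(B)B => (())((B)B)B   [B ::= ( B ) B]
(())((B)B)B => (())(((B)B)B)B   [B ::= ( B ) B]
(())(((B)B)B)B => (())(((())B)B)B   [B ::= ( )]
(())(((())B)B)B => (())(((())(B)B)B)B   [B ::= ( B ) B]
(())(((())(B)B)B)B => (())(((())(())B)B)B   [B ::= ( )]
(())(((())(())B)B)B => (())(((())(())())B)B   [B ::= ( )]
(())(((())(())())B)B => (())(((())(())())())B   [B ::= ( )]
(())(((())(())())())B => (())(((())(())())())()   [B ::= ( )]

B => (B)B => (())B => (())(B)B => (())((B)B)B => (())(((B)B)B)B => (())(((())B)B)B => (())(((())(B)B)B)B => (())(((())(())B)B)B => (())(((())(())())B)B => (())(((())(())())())B => (())(((())(())())())()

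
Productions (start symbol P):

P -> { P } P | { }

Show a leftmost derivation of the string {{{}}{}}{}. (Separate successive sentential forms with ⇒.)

P ⇒ {P}P   [P -> { P } P]
{P}P ⇒ {{P}P}P   [P -> { P } P]
{{P}P}P ⇒ {{{}}P}P   [P -> { }]
{{{}}P}P ⇒ {{{}}{}}P   [P -> { }]
{{{}}{}}P ⇒ {{{}}{}}{}   [P -> { }]

P ⇒ {P}P ⇒ {{P}P}P ⇒ {{{}}P}P ⇒ {{{}}{}}P ⇒ {{{}}{}}{}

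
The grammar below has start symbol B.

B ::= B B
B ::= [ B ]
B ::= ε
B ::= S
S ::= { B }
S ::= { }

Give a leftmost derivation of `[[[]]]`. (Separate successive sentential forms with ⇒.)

B ⇒ [B]   [B ::= [ B ]]
[B] ⇒ [BB]   [B ::= B B]
[BB] ⇒ [BBB]   [B ::= B B]
[BBB] ⇒ [[B]BB]   [B ::= [ B ]]
[[B]BB] ⇒ [[BB]BB]   [B ::= B B]
[[BB]BB] ⇒ [[BBB]BB]   [B ::= B B]
[[BBB]BB] ⇒ [[[B]BB]BB]   [B ::= [ B ]]
[[[B]BB]BB] ⇒ [[[]BB]BB]   [B ::= ε]
[[[]BB]BB] ⇒ [[[]B]BB]   [B ::= ε]
[[[]B]BB] ⇒ [[[]]BB]   [B ::= ε]
[[[]]BB] ⇒ [[[]]B]   [B ::= ε]
[[[]]B] ⇒ [[[]]]   [B ::= ε]

B ⇒ [B] ⇒ [BB] ⇒ [BBB] ⇒ [[B]BB] ⇒ [[BB]BB] ⇒ [[BBB]BB] ⇒ [[[B]BB]BB] ⇒ [[[]BB]BB] ⇒ [[[]B]BB] ⇒ [[[]]BB] ⇒ [[[]]B] ⇒ [[[]]]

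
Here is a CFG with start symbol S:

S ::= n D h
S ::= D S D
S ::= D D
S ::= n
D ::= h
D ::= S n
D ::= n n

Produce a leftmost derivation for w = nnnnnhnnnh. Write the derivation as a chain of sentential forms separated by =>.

S => DSD => SnSD => DDnSD => nnDnSD => nnSnnSD => nnnDhnnSD => nnnSnhnnSD => nnnnnhnnSD => nnnnnhnnnD => nnnnnhnnnh

S => DSD   [S ::= D S D]
DSD => SnSD   [D ::= S n]
SnSD => DDnSD   [S ::= D D]
DDnSD => nnDnSD   [D ::= n n]
nnDnSD => nnSnnSD   [D ::= S n]
nnSnnSD => nnnDhnnSD   [S ::= n D h]
nnnDhnnSD => nnnSnhnnSD   [D ::= S n]
nnnSnhnnSD => nnnnnhnnSD   [S ::= n]
nnnnnhnnSD => nnnnnhnnnD   [S ::= n]
nnnnnhnnnD => nnnnnhnnnh   [D ::= h]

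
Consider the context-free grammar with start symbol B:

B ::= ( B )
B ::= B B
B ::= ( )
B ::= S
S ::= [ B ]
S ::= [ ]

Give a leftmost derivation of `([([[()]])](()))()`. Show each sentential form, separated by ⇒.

B⇒BB⇒(B)B⇒(BB)B⇒(SB)B⇒([B]B)B⇒([(B)]B)B⇒([(S)]B)B⇒([([B])]B)B⇒([([S])]B)B⇒([([[B]])]B)B⇒([([[()]])]B)B⇒([([[()]])](B))B⇒([([[()]])](()))B⇒([([[()]])](()))()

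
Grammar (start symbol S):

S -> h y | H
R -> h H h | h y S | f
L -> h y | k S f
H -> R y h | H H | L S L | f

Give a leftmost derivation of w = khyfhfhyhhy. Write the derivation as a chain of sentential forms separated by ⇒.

S⇒H⇒LSL⇒kSfSL⇒khyfSL⇒khyfHL⇒khyfRyhL⇒khyfhHhyhL⇒khyfhfhyhL⇒khyfhfhyhhy

S ⇒ H   [S -> H]
H ⇒ LSL   [H -> L S L]
LSL ⇒ kSfSL   [L -> k S f]
kSfSL ⇒ khyfSL   [S -> h y]
khyfSL ⇒ khyfHL   [S -> H]
khyfHL ⇒ khyfRyhL   [H -> R y h]
khyfRyhL ⇒ khyfhHhyhL   [R -> h H h]
khyfhHhyhL ⇒ khyfhfhyhL   [H -> f]
khyfhfhyhL ⇒ khyfhfhyhhy   [L -> h y]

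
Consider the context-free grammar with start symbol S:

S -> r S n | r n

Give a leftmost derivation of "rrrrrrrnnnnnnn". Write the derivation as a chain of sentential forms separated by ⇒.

S ⇒ rSn ⇒ rrSnn ⇒ rrrSnnn ⇒ rrrrSnnnn ⇒ rrrrrSnnnnn ⇒ rrrrrrSnnnnnn ⇒ rrrrrrrnnnnnnn

S ⇒ rSn   [S -> r S n]
rSn ⇒ rrSnn   [S -> r S n]
rrSnn ⇒ rrrSnnn   [S -> r S n]
rrrSnnn ⇒ rrrrSnnnn   [S -> r S n]
rrrrSnnnn ⇒ rrrrrSnnnnn   [S -> r S n]
rrrrrSnnnnn ⇒ rrrrrrSnnnnnn   [S -> r S n]
rrrrrrSnnnnnn ⇒ rrrrrrrnnnnnnn   [S -> r n]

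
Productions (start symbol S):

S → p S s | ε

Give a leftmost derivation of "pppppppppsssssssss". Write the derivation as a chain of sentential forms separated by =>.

S => pSs => ppSss => pppSsss => ppppSssss => pppppSsssss => ppppppSssssss => pppppppSsssssss => ppppppppSssssssss => pppppppppSsssssssss => pppppppppsssssssss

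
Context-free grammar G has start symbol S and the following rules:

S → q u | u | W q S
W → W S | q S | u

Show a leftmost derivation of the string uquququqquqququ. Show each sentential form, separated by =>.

S => WqS   [S → W q S]
WqS => WSqS   [W → W S]
WSqS => uSqS   [W → u]
uSqS => uWqSqS   [S → W q S]
uWqSqS => uqSqSqS   [W → q S]
uqSqSqS => uqWqSqSqS   [S → W q S]
uqWqSqSqS => uqWSqSqSqS   [W → W S]
uqWSqSqSqS => uqWSSqSqSqS   [W → W S]
uqWSSqSqSqS => uquSSqSqSqS   [W → u]
uquSSqSqSqS => uququSqSqSqS   [S → q u]
uququSqSqSqS => uquququqSqSqS   [S → q u]
uquququqSqSqS => uquququqquqSqS   [S → q u]
uquququqquqSqS => uquququqquqquqS   [S → q u]
uquququqquqquqS => uquququqquqququ   [S → u]

S => WqS => WSqS => uSqS => uWqSqS => uqSqSqS => uqWqSqSqS => uqWSqSqSqS => uqWSSqSqSqS => uquSSqSqSqS => uququSqSqSqS => uquququqSqSqS => uquququqquqSqS => uquququqquqquqS => uquququqquqququ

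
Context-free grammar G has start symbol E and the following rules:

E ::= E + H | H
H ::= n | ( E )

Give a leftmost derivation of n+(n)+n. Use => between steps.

E=>E+H=>E+H+H=>H+H+H=>n+H+H=>n+(E)+H=>n+(H)+H=>n+(n)+H=>n+(n)+n

E => E+H   [E ::= E + H]
E+H => E+H+H   [E ::= E + H]
E+H+H => H+H+H   [E ::= H]
H+H+H => n+H+H   [H ::= n]
n+H+H => n+(E)+H   [H ::= ( E )]
n+(E)+H => n+(H)+H   [E ::= H]
n+(H)+H => n+(n)+H   [H ::= n]
n+(n)+H => n+(n)+n   [H ::= n]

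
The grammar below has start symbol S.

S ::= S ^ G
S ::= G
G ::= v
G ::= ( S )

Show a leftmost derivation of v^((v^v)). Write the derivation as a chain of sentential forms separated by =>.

S => S^G   [S ::= S ^ G]
S^G => G^G   [S ::= G]
G^G => v^G   [G ::= v]
v^G => v^(S)   [G ::= ( S )]
v^(S) => v^(G)   [S ::= G]
v^(G) => v^((S))   [G ::= ( S )]
v^((S)) => v^((S^G))   [S ::= S ^ G]
v^((S^G)) => v^((G^G))   [S ::= G]
v^((G^G)) => v^((v^G))   [G ::= v]
v^((v^G)) => v^((v^v))   [G ::= v]

S => S^G => G^G => v^G => v^(S) => v^(G) => v^((S)) => v^((S^G)) => v^((G^G)) => v^((v^G)) => v^((v^v))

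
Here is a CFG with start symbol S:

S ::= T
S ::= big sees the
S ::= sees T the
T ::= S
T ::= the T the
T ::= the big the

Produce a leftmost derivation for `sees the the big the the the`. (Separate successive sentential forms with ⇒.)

S ⇒ sees T the ⇒ sees the T the the ⇒ sees the the big the the the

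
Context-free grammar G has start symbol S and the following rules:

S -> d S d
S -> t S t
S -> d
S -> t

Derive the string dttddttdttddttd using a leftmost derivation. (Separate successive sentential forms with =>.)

S => dSd => dtStd => dttSttd => dttdSdttd => dttddSddttd => dttddtStddttd => dttddttSttddttd => dttddttdttddttd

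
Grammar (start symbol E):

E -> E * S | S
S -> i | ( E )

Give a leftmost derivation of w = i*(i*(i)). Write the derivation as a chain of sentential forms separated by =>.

E => E*S => S*S => i*S => i*(E) => i*(E*S) => i*(S*S) => i*(i*S) => i*(i*(E)) => i*(i*(S)) => i*(i*(i))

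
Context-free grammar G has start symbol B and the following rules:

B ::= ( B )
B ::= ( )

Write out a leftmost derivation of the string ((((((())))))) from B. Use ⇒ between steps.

B⇒(B)⇒((B))⇒(((B)))⇒((((B))))⇒(((((B)))))⇒((((((B))))))⇒((((((()))))))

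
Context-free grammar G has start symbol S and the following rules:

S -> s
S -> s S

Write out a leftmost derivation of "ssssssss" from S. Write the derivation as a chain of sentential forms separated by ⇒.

S ⇒ sS ⇒ ssS ⇒ sssS ⇒ ssssS ⇒ sssssS ⇒ ssssssS ⇒ sssssssS ⇒ ssssssss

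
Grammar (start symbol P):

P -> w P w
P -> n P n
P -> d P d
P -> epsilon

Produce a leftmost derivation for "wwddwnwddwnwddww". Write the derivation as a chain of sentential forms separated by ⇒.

P ⇒ wPw ⇒ wwPww ⇒ wwdPdww ⇒ wwddPddww ⇒ wwddwPwddww ⇒ wwddwnPnwddww ⇒ wwddwnwPwnwddww ⇒ wwddwnwdPdwnwddww ⇒ wwddwnwddwnwddww

P ⇒ wPw   [P -> w P w]
wPw ⇒ wwPww   [P -> w P w]
wwPww ⇒ wwdPdww   [P -> d P d]
wwdPdww ⇒ wwddPddww   [P -> d P d]
wwddPddww ⇒ wwddwPwddww   [P -> w P w]
wwddwPwddww ⇒ wwddwnPnwddww   [P -> n P n]
wwddwnPnwddww ⇒ wwddwnwPwnwddww   [P -> w P w]
wwddwnwPwnwddww ⇒ wwddwnwdPdwnwddww   [P -> d P d]
wwddwnwdPdwnwddww ⇒ wwddwnwddwnwddww   [P -> epsilon]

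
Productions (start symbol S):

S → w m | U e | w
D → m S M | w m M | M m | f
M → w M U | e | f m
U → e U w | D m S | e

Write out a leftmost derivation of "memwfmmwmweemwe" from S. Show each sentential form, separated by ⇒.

S ⇒ Ue ⇒ DmSe ⇒ mSMmSe ⇒ mUeMmSe ⇒ meUweMmSe ⇒ meDmSweMmSe ⇒ memSMmSweMmSe ⇒ memwMmSweMmSe ⇒ memwfmmSweMmSe ⇒ memwfmmwmweMmSe ⇒ memwfmmwmweemSe ⇒ memwfmmwmweemwe

S ⇒ Ue   [S → U e]
Ue ⇒ DmSe   [U → D m S]
DmSe ⇒ mSMmSe   [D → m S M]
mSMmSe ⇒ mUeMmSe   [S → U e]
mUeMmSe ⇒ meUweMmSe   [U → e U w]
meUweMmSe ⇒ meDmSweMmSe   [U → D m S]
meDmSweMmSe ⇒ memSMmSweMmSe   [D → m S M]
memSMmSweMmSe ⇒ memwMmSweMmSe   [S → w]
memwMmSweMmSe ⇒ memwfmmSweMmSe   [M → f m]
memwfmmSweMmSe ⇒ memwfmmwmweMmSe   [S → w m]
memwfmmwmweMmSe ⇒ memwfmmwmweemSe   [M → e]
memwfmmwmweemSe ⇒ memwfmmwmweemwe   [S → w]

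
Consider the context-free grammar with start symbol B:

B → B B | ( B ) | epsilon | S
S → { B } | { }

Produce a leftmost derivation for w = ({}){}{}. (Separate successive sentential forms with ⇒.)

B ⇒ BB ⇒ (B)B ⇒ (S)B ⇒ ({})B ⇒ ({})BB ⇒ ({})SB ⇒ ({}){}B ⇒ ({}){}S ⇒ ({}){}{}

B ⇒ BB   [B → B B]
BB ⇒ (B)B   [B → ( B )]
(B)B ⇒ (S)B   [B → S]
(S)B ⇒ ({})B   [S → { }]
({})B ⇒ ({})BB   [B → B B]
({})BB ⇒ ({})SB   [B → S]
({})SB ⇒ ({}){}B   [S → { }]
({}){}B ⇒ ({}){}S   [B → S]
({}){}S ⇒ ({}){}{}   [S → { }]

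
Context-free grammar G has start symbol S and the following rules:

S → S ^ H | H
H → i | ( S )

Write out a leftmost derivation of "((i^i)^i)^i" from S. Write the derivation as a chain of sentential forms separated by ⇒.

S⇒S^H⇒H^H⇒(S)^H⇒(S^H)^H⇒(H^H)^H⇒((S)^H)^H⇒((S^H)^H)^H⇒((H^H)^H)^H⇒((i^H)^H)^H⇒((i^i)^H)^H⇒((i^i)^i)^H⇒((i^i)^i)^i

S ⇒ S^H   [S → S ^ H]
S^H ⇒ H^H   [S → H]
H^H ⇒ (S)^H   [H → ( S )]
(S)^H ⇒ (S^H)^H   [S → S ^ H]
(S^H)^H ⇒ (H^H)^H   [S → H]
(H^H)^H ⇒ ((S)^H)^H   [H → ( S )]
((S)^H)^H ⇒ ((S^H)^H)^H   [S → S ^ H]
((S^H)^H)^H ⇒ ((H^H)^H)^H   [S → H]
((H^H)^H)^H ⇒ ((i^H)^H)^H   [H → i]
((i^H)^H)^H ⇒ ((i^i)^H)^H   [H → i]
((i^i)^H)^H ⇒ ((i^i)^i)^H   [H → i]
((i^i)^i)^H ⇒ ((i^i)^i)^i   [H → i]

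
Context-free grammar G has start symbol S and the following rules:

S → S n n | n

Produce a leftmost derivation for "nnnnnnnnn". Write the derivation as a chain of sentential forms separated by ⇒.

S⇒Snn⇒Snnnn⇒Snnnnnn⇒Snnnnnnnn⇒nnnnnnnnn

S ⇒ Snn   [S → S n n]
Snn ⇒ Snnnn   [S → S n n]
Snnnn ⇒ Snnnnnn   [S → S n n]
Snnnnnn ⇒ Snnnnnnnn   [S → S n n]
Snnnnnnnn ⇒ nnnnnnnnn   [S → n]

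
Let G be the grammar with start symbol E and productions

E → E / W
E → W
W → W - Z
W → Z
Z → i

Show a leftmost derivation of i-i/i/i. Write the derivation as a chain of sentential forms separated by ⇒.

E ⇒ E/W ⇒ E/W/W ⇒ W/W/W ⇒ W-Z/W/W ⇒ Z-Z/W/W ⇒ i-Z/W/W ⇒ i-i/W/W ⇒ i-i/Z/W ⇒ i-i/i/W ⇒ i-i/i/Z ⇒ i-i/i/i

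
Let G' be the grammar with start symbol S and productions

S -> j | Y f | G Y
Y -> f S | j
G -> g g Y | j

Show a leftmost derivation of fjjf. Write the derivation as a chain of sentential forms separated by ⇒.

S ⇒ Yf   [S -> Y f]
Yf ⇒ fSf   [Y -> f S]
fSf ⇒ fGYf   [S -> G Y]
fGYf ⇒ fjYf   [G -> j]
fjYf ⇒ fjjf   [Y -> j]

S ⇒ Yf ⇒ fSf ⇒ fGYf ⇒ fjYf ⇒ fjjf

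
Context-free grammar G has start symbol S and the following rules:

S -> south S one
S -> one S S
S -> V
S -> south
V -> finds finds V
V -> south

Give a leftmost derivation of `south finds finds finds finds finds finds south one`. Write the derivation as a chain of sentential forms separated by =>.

S => south S one => south V one => south finds finds V one => south finds finds finds finds V one => south finds finds finds finds finds finds V one => south finds finds finds finds finds finds south one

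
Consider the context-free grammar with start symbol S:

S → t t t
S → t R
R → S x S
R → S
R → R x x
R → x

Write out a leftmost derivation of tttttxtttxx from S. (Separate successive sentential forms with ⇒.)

S ⇒ tR ⇒ tS ⇒ ttR ⇒ ttRxx ⇒ ttSxSxx ⇒ tttttxSxx ⇒ tttttxtttxx

S ⇒ tR   [S → t R]
tR ⇒ tS   [R → S]
tS ⇒ ttR   [S → t R]
ttR ⇒ ttRxx   [R → R x x]
ttRxx ⇒ ttSxSxx   [R → S x S]
ttSxSxx ⇒ tttttxSxx   [S → t t t]
tttttxSxx ⇒ tttttxtttxx   [S → t t t]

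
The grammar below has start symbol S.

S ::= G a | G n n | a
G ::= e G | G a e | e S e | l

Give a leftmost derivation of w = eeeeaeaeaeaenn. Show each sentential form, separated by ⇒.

S ⇒ Gnn ⇒ Gaenn ⇒ eGaenn ⇒ eeSeaenn ⇒ eeGaeaenn ⇒ eeeGaeaenn ⇒ eeeGaeaeaenn ⇒ eeeeSeaeaeaenn ⇒ eeeeaeaeaeaenn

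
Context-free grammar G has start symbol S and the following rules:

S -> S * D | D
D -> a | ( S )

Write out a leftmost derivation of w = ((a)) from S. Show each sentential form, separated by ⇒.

S ⇒ D   [S -> D]
D ⇒ (S)   [D -> ( S )]
(S) ⇒ (D)   [S -> D]
(D) ⇒ ((S))   [D -> ( S )]
((S)) ⇒ ((D))   [S -> D]
((D)) ⇒ ((a))   [D -> a]

S⇒D⇒(S)⇒(D)⇒((S))⇒((D))⇒((a))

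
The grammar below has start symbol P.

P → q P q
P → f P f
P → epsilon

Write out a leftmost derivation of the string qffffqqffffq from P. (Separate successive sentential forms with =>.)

P => qPq   [P → q P q]
qPq => qfPfq   [P → f P f]
qfPfq => qffPffq   [P → f P f]
qffPffq => qfffPfffq   [P → f P f]
qfffPfffq => qffffPffffq   [P → f P f]
qffffPffffq => qffffqPqffffq   [P → q P q]
qffffqPqffffq => qffffqqffffq   [P → epsilon]

P => qPq => qfPfq => qffPffq => qfffPfffq => qffffPffffq => qffffqPqffffq => qffffqqffffq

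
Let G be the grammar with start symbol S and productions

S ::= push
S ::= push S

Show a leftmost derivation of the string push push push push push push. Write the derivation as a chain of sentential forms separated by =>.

S => push S => push push S => push push push S => push push push push S => push push push push push S => push push push push push push

S => push S   [S ::= push S]
push S => push push S   [S ::= push S]
push push S => push push push S   [S ::= push S]
push push push S => push push push push S   [S ::= push S]
push push push push S => push push push push push S   [S ::= push S]
push push push push push S => push push push push push push   [S ::= push]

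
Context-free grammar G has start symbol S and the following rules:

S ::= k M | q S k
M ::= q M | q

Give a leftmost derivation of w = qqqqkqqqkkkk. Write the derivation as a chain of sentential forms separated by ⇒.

S⇒qSk⇒qqSkk⇒qqqSkkk⇒qqqqSkkkk⇒qqqqkMkkkk⇒qqqqkqMkkkk⇒qqqqkqqMkkkk⇒qqqqkqqqkkkk

S ⇒ qSk   [S ::= q S k]
qSk ⇒ qqSkk   [S ::= q S k]
qqSkk ⇒ qqqSkkk   [S ::= q S k]
qqqSkkk ⇒ qqqqSkkkk   [S ::= q S k]
qqqqSkkkk ⇒ qqqqkMkkkk   [S ::= k M]
qqqqkMkkkk ⇒ qqqqkqMkkkk   [M ::= q M]
qqqqkqMkkkk ⇒ qqqqkqqMkkkk   [M ::= q M]
qqqqkqqMkkkk ⇒ qqqqkqqqkkkk   [M ::= q]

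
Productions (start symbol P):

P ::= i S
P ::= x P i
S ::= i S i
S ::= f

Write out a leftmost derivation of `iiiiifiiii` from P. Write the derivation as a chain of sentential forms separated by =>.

P=>iS=>iiSi=>iiiSii=>iiiiSiii=>iiiiiSiiii=>iiiiifiiii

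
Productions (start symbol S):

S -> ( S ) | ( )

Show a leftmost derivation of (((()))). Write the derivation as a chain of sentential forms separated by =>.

S => (S)   [S -> ( S )]
(S) => ((S))   [S -> ( S )]
((S)) => (((S)))   [S -> ( S )]
(((S))) => (((())))   [S -> ( )]

S=>(S)=>((S))=>(((S)))=>(((())))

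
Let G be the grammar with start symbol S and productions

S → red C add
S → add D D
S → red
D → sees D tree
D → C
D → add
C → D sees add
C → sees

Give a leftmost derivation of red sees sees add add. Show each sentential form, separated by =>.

S => red C add => red D sees add add => red C sees add add => red sees sees add add

S => red C add   [S → red C add]
red C add => red D sees add add   [C → D sees add]
red D sees add add => red C sees add add   [D → C]
red C sees add add => red sees sees add add   [C → sees]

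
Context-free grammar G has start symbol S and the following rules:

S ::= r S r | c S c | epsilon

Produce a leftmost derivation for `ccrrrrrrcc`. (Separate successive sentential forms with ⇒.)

S ⇒ cSc   [S ::= c S c]
cSc ⇒ ccScc   [S ::= c S c]
ccScc ⇒ ccrSrcc   [S ::= r S r]
ccrSrcc ⇒ ccrrSrrcc   [S ::= r S r]
ccrrSrrcc ⇒ ccrrrSrrrcc   [S ::= r S r]
ccrrrSrrrcc ⇒ ccrrrrrrcc   [S ::= epsilon]

S⇒cSc⇒ccScc⇒ccrSrcc⇒ccrrSrrcc⇒ccrrrSrrrcc⇒ccrrrrrrcc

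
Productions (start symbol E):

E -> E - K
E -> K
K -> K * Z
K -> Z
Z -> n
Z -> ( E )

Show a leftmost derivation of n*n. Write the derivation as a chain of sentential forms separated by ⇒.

E⇒K⇒K*Z⇒Z*Z⇒n*Z⇒n*n

E ⇒ K   [E -> K]
K ⇒ K*Z   [K -> K * Z]
K*Z ⇒ Z*Z   [K -> Z]
Z*Z ⇒ n*Z   [Z -> n]
n*Z ⇒ n*n   [Z -> n]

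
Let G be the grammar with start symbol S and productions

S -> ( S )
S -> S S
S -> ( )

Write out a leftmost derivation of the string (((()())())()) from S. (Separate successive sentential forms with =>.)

S => (S) => (SS) => ((S)S) => ((SS)S) => (((S)S)S) => (((SS)S)S) => (((()S)S)S) => (((()())S)S) => (((()())())S) => (((()())())())

S => (S)   [S -> ( S )]
(S) => (SS)   [S -> S S]
(SS) => ((S)S)   [S -> ( S )]
((S)S) => ((SS)S)   [S -> S S]
((SS)S) => (((S)S)S)   [S -> ( S )]
(((S)S)S) => (((SS)S)S)   [S -> S S]
(((SS)S)S) => (((()S)S)S)   [S -> ( )]
(((()S)S)S) => (((()())S)S)   [S -> ( )]
(((()())S)S) => (((()())())S)   [S -> ( )]
(((()())())S) => (((()())())())   [S -> ( )]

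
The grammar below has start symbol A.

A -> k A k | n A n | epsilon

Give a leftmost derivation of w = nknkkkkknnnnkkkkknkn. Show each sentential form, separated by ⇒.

A ⇒ nAn   [A -> n A n]
nAn ⇒ nkAkn   [A -> k A k]
nkAkn ⇒ nknAnkn   [A -> n A n]
nknAnkn ⇒ nknkAknkn   [A -> k A k]
nknkAknkn ⇒ nknkkAkknkn   [A -> k A k]
nknkkAkknkn ⇒ nknkkkAkkknkn   [A -> k A k]
nknkkkAkkknkn ⇒ nknkkkkAkkkknkn   [A -> k A k]
nknkkkkAkkkknkn ⇒ nknkkkkkAkkkkknkn   [A -> k A k]
nknkkkkkAkkkkknkn ⇒ nknkkkkknAnkkkkknkn   [A -> n A n]
nknkkkkknAnkkkkknkn ⇒ nknkkkkknnAnnkkkkknkn   [A -> n A n]
nknkkkkknnAnnkkkkknkn ⇒ nknkkkkknnnnkkkkknkn   [A -> epsilon]

A⇒nAn⇒nkAkn⇒nknAnkn⇒nknkAknkn⇒nknkkAkknkn⇒nknkkkAkkknkn⇒nknkkkkAkkkknkn⇒nknkkkkkAkkkkknkn⇒nknkkkkknAnkkkkknkn⇒nknkkkkknnAnnkkkkknkn⇒nknkkkkknnnnkkkkknkn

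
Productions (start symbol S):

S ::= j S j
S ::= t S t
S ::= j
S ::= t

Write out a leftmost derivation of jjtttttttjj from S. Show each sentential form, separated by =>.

S => jSj   [S ::= j S j]
jSj => jjSjj   [S ::= j S j]
jjSjj => jjtStjj   [S ::= t S t]
jjtStjj => jjttSttjj   [S ::= t S t]
jjttSttjj => jjtttStttjj   [S ::= t S t]
jjtttStttjj => jjtttttttjj   [S ::= t]

S=>jSj=>jjSjj=>jjtStjj=>jjttSttjj=>jjtttStttjj=>jjtttttttjj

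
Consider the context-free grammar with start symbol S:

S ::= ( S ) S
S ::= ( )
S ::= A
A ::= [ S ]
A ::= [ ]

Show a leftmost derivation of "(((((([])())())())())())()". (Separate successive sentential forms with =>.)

S => (S)S   [S ::= ( S ) S]
(S)S => ((S)S)S   [S ::= ( S ) S]
((S)S)S => (((S)S)S)S   [S ::= ( S ) S]
(((S)S)S)S => ((((S)S)S)S)S   [S ::= ( S ) S]
((((S)S)S)S)S => (((((S)S)S)S)S)S   [S ::= ( S ) S]
(((((S)S)S)S)S)S => ((((((S)S)S)S)S)S)S   [S ::= ( S ) S]
((((((S)S)S)S)S)S)S => ((((((A)S)S)S)S)S)S   [S ::= A]
((((((A)S)S)S)S)S)S => (((((([])S)S)S)S)S)S   [A ::= [ ]]
(((((([])S)S)S)S)S)S => (((((([])())S)S)S)S)S   [S ::= ( )]
(((((([])())S)S)S)S)S => (((((([])())())S)S)S)S   [S ::= ( )]
(((((([])())())S)S)S)S => (((((([])())())())S)S)S   [S ::= ( )]
(((((([])())())())S)S)S => (((((([])())())())())S)S   [S ::= ( )]
(((((([])())())())())S)S => (((((([])())())())())())S   [S ::= ( )]
(((((([])())())())())())S => (((((([])())())())())())()   [S ::= ( )]

S=>(S)S=>((S)S)S=>(((S)S)S)S=>((((S)S)S)S)S=>(((((S)S)S)S)S)S=>((((((S)S)S)S)S)S)S=>((((((A)S)S)S)S)S)S=>(((((([])S)S)S)S)S)S=>(((((([])())S)S)S)S)S=>(((((([])())())S)S)S)S=>(((((([])())())())S)S)S=>(((((([])())())())())S)S=>(((((([])())())())())())S=>(((((([])())())())())())()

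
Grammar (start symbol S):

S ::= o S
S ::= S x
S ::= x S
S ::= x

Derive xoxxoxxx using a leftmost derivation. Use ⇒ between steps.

S⇒xS⇒xSx⇒xoSx⇒xoxSx⇒xoxSxx⇒xoxxSxx⇒xoxxoSxx⇒xoxxoxxx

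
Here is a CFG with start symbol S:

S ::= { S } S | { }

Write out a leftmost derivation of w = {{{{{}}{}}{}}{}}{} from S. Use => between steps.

S => {S}S   [S ::= { S } S]
{S}S => {{S}S}S   [S ::= { S } S]
{{S}S}S => {{{S}S}S}S   [S ::= { S } S]
{{{S}S}S}S => {{{{S}S}S}S}S   [S ::= { S } S]
{{{{S}S}S}S}S => {{{{{}}S}S}S}S   [S ::= { }]
{{{{{}}S}S}S}S => {{{{{}}{}}S}S}S   [S ::= { }]
{{{{{}}{}}S}S}S => {{{{{}}{}}{}}S}S   [S ::= { }]
{{{{{}}{}}{}}S}S => {{{{{}}{}}{}}{}}S   [S ::= { }]
{{{{{}}{}}{}}{}}S => {{{{{}}{}}{}}{}}{}   [S ::= { }]

S=>{S}S=>{{S}S}S=>{{{S}S}S}S=>{{{{S}S}S}S}S=>{{{{{}}S}S}S}S=>{{{{{}}{}}S}S}S=>{{{{{}}{}}{}}S}S=>{{{{{}}{}}{}}{}}S=>{{{{{}}{}}{}}{}}{}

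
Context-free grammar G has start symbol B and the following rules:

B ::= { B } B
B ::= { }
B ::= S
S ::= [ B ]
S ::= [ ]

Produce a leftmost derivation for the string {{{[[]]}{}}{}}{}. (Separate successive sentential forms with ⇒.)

B ⇒ {B}B ⇒ {{B}B}B ⇒ {{{B}B}B}B ⇒ {{{S}B}B}B ⇒ {{{[B]}B}B}B ⇒ {{{[S]}B}B}B ⇒ {{{[[]]}B}B}B ⇒ {{{[[]]}{}}B}B ⇒ {{{[[]]}{}}{}}B ⇒ {{{[[]]}{}}{}}{}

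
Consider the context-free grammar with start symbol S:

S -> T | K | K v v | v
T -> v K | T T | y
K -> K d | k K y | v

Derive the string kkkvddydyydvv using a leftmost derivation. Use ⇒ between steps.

S ⇒ Kvv   [S -> K v v]
Kvv ⇒ Kdvv   [K -> K d]
Kdvv ⇒ kKydvv   [K -> k K y]
kKydvv ⇒ kkKyydvv   [K -> k K y]
kkKyydvv ⇒ kkKdyydvv   [K -> K d]
kkKdyydvv ⇒ kkkKydyydvv   [K -> k K y]
kkkKydyydvv ⇒ kkkKdydyydvv   [K -> K d]
kkkKdydyydvv ⇒ kkkKddydyydvv   [K -> K d]
kkkKddydyydvv ⇒ kkkvddydyydvv   [K -> v]

S⇒Kvv⇒Kdvv⇒kKydvv⇒kkKyydvv⇒kkKdyydvv⇒kkkKydyydvv⇒kkkKdydyydvv⇒kkkKddydyydvv⇒kkkvddydyydvv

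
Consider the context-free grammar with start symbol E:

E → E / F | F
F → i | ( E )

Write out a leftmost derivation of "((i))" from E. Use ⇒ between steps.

E ⇒ F   [E → F]
F ⇒ (E)   [F → ( E )]
(E) ⇒ (F)   [E → F]
(F) ⇒ ((E))   [F → ( E )]
((E)) ⇒ ((F))   [E → F]
((F)) ⇒ ((i))   [F → i]

E ⇒ F ⇒ (E) ⇒ (F) ⇒ ((E)) ⇒ ((F)) ⇒ ((i))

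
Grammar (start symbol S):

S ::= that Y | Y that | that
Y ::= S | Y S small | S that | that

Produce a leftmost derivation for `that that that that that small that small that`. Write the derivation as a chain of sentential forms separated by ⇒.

S ⇒ that Y ⇒ that S that ⇒ that that Y that ⇒ that that S that ⇒ that that that Y that ⇒ that that that Y S small that ⇒ that that that Y S small S small that ⇒ that that that that S small S small that ⇒ that that that that that small S small that ⇒ that that that that that small that small that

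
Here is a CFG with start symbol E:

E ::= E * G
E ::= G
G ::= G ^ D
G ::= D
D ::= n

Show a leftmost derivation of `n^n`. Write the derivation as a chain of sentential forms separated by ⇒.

E ⇒ G ⇒ G^D ⇒ D^D ⇒ n^D ⇒ n^n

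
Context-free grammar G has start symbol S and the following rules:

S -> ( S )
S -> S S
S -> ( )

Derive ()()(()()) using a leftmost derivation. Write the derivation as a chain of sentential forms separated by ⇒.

S ⇒ SS   [S -> S S]
SS ⇒ SSS   [S -> S S]
SSS ⇒ ()SS   [S -> ( )]
()SS ⇒ ()()S   [S -> ( )]
()()S ⇒ ()()(S)   [S -> ( S )]
()()(S) ⇒ ()()(SS)   [S -> S S]
()()(SS) ⇒ ()()(()S)   [S -> ( )]
()()(()S) ⇒ ()()(()())   [S -> ( )]

S ⇒ SS ⇒ SSS ⇒ ()SS ⇒ ()()S ⇒ ()()(S) ⇒ ()()(SS) ⇒ ()()(()S) ⇒ ()()(()())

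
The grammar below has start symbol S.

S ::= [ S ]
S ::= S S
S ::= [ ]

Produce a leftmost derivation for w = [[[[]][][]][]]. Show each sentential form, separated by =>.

S => [S] => [SS] => [[S]S] => [[SS]S] => [[SSS]S] => [[[S]SS]S] => [[[[]]SS]S] => [[[[]][]S]S] => [[[[]][][]]S] => [[[[]][][]][]]

S => [S]   [S ::= [ S ]]
[S] => [SS]   [S ::= S S]
[SS] => [[S]S]   [S ::= [ S ]]
[[S]S] => [[SS]S]   [S ::= S S]
[[SS]S] => [[SSS]S]   [S ::= S S]
[[SSS]S] => [[[S]SS]S]   [S ::= [ S ]]
[[[S]SS]S] => [[[[]]SS]S]   [S ::= [ ]]
[[[[]]SS]S] => [[[[]][]S]S]   [S ::= [ ]]
[[[[]][]S]S] => [[[[]][][]]S]   [S ::= [ ]]
[[[[]][][]]S] => [[[[]][][]][]]   [S ::= [ ]]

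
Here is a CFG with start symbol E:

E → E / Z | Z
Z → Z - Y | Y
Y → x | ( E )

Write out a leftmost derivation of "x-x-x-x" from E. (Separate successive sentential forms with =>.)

E=>Z=>Z-Y=>Z-Y-Y=>Z-Y-Y-Y=>Y-Y-Y-Y=>x-Y-Y-Y=>x-x-Y-Y=>x-x-x-Y=>x-x-x-x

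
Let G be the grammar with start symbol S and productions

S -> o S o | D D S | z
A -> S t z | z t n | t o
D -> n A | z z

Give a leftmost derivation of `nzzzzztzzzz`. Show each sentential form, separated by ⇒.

S ⇒ DDS   [S -> D D S]
DDS ⇒ nADS   [D -> n A]
nADS ⇒ nStzDS   [A -> S t z]
nStzDS ⇒ nDDStzDS   [S -> D D S]
nDDStzDS ⇒ nzzDStzDS   [D -> z z]
nzzDStzDS ⇒ nzzzzStzDS   [D -> z z]
nzzzzStzDS ⇒ nzzzzztzDS   [S -> z]
nzzzzztzDS ⇒ nzzzzztzzzS   [D -> z z]
nzzzzztzzzS ⇒ nzzzzztzzzz   [S -> z]

S⇒DDS⇒nADS⇒nStzDS⇒nDDStzDS⇒nzzDStzDS⇒nzzzzStzDS⇒nzzzzztzDS⇒nzzzzztzzzS⇒nzzzzztzzzz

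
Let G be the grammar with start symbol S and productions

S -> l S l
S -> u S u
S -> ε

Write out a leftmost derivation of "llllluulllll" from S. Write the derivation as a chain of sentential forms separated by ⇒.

S ⇒ lSl ⇒ llSll ⇒ lllSlll ⇒ llllSllll ⇒ lllllSlllll ⇒ llllluSulllll ⇒ llllluulllll

S ⇒ lSl   [S -> l S l]
lSl ⇒ llSll   [S -> l S l]
llSll ⇒ lllSlll   [S -> l S l]
lllSlll ⇒ llllSllll   [S -> l S l]
llllSllll ⇒ lllllSlllll   [S -> l S l]
lllllSlllll ⇒ llllluSulllll   [S -> u S u]
llllluSulllll ⇒ llllluulllll   [S -> ε]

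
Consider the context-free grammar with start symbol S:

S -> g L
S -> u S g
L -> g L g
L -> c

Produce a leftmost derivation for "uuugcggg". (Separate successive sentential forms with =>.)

S => uSg => uuSgg => uuuSggg => uuugLggg => uuugcggg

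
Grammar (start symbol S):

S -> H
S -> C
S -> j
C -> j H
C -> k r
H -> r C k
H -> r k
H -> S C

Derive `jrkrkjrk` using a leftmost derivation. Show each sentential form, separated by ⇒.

S ⇒ C   [S -> C]
C ⇒ jH   [C -> j H]
jH ⇒ jSC   [H -> S C]
jSC ⇒ jHC   [S -> H]
jHC ⇒ jrCkC   [H -> r C k]
jrCkC ⇒ jrkrkC   [C -> k r]
jrkrkC ⇒ jrkrkjH   [C -> j H]
jrkrkjH ⇒ jrkrkjrk   [H -> r k]

S ⇒ C ⇒ jH ⇒ jSC ⇒ jHC ⇒ jrCkC ⇒ jrkrkC ⇒ jrkrkjH ⇒ jrkrkjrk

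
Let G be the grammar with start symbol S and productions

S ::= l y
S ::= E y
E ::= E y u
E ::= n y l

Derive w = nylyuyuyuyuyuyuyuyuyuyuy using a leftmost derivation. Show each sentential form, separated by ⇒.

S ⇒ Ey ⇒ Eyuy ⇒ Eyuyuy ⇒ Eyuyuyuy ⇒ Eyuyuyuyuy ⇒ Eyuyuyuyuyuy ⇒ Eyuyuyuyuyuyuy ⇒ Eyuyuyuyuyuyuyuy ⇒ Eyuyuyuyuyuyuyuyuy ⇒ Eyuyuyuyuyuyuyuyuyuy ⇒ Eyuyuyuyuyuyuyuyuyuyuy ⇒ nylyuyuyuyuyuyuyuyuyuyuy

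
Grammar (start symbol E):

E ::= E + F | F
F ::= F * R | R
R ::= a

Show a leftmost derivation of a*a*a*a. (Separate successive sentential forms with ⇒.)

E ⇒ F ⇒ F*R ⇒ F*R*R ⇒ F*R*R*R ⇒ R*R*R*R ⇒ a*R*R*R ⇒ a*a*R*R ⇒ a*a*a*R ⇒ a*a*a*a

E ⇒ F   [E ::= F]
F ⇒ F*R   [F ::= F * R]
F*R ⇒ F*R*R   [F ::= F * R]
F*R*R ⇒ F*R*R*R   [F ::= F * R]
F*R*R*R ⇒ R*R*R*R   [F ::= R]
R*R*R*R ⇒ a*R*R*R   [R ::= a]
a*R*R*R ⇒ a*a*R*R   [R ::= a]
a*a*R*R ⇒ a*a*a*R   [R ::= a]
a*a*a*R ⇒ a*a*a*a   [R ::= a]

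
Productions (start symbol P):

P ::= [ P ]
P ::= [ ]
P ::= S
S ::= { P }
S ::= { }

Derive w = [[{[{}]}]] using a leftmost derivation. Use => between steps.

P=>[P]=>[[P]]=>[[S]]=>[[{P}]]=>[[{[P]}]]=>[[{[S]}]]=>[[{[{}]}]]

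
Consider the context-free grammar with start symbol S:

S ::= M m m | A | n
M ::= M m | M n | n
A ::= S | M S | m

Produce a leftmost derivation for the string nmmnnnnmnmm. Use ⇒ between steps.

S ⇒ A ⇒ MS ⇒ MnS ⇒ MnnS ⇒ MnnnS ⇒ MmnnnS ⇒ MmmnnnS ⇒ nmmnnnS ⇒ nmmnnnMmm ⇒ nmmnnnMnmm ⇒ nmmnnnMmnmm ⇒ nmmnnnnmnmm

S ⇒ A   [S ::= A]
A ⇒ MS   [A ::= M S]
MS ⇒ MnS   [M ::= M n]
MnS ⇒ MnnS   [M ::= M n]
MnnS ⇒ MnnnS   [M ::= M n]
MnnnS ⇒ MmnnnS   [M ::= M m]
MmnnnS ⇒ MmmnnnS   [M ::= M m]
MmmnnnS ⇒ nmmnnnS   [M ::= n]
nmmnnnS ⇒ nmmnnnMmm   [S ::= M m m]
nmmnnnMmm ⇒ nmmnnnMnmm   [M ::= M n]
nmmnnnMnmm ⇒ nmmnnnMmnmm   [M ::= M m]
nmmnnnMmnmm ⇒ nmmnnnnmnmm   [M ::= n]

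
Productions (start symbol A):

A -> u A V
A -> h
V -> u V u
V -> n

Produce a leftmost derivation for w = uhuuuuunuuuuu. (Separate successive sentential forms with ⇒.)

A ⇒ uAV ⇒ uhV ⇒ uhuVu ⇒ uhuuVuu ⇒ uhuuuVuuu ⇒ uhuuuuVuuuu ⇒ uhuuuuuVuuuuu ⇒ uhuuuuunuuuuu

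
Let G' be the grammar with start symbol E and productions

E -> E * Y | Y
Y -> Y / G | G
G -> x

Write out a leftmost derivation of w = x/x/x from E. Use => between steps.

E => Y => Y/G => Y/G/G => G/G/G => x/G/G => x/x/G => x/x/x

E => Y   [E -> Y]
Y => Y/G   [Y -> Y / G]
Y/G => Y/G/G   [Y -> Y / G]
Y/G/G => G/G/G   [Y -> G]
G/G/G => x/G/G   [G -> x]
x/G/G => x/x/G   [G -> x]
x/x/G => x/x/x   [G -> x]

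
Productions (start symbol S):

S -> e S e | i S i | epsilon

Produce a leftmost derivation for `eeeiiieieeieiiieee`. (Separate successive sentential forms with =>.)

S => eSe => eeSee => eeeSeee => eeeiSieee => eeeiiSiieee => eeeiiiSiiieee => eeeiiieSeiiieee => eeeiiieiSieiiieee => eeeiiieieSeieiiieee => eeeiiieieeieiiieee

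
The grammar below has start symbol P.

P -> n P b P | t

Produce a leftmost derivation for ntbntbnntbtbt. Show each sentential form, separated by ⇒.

P ⇒ nPbP ⇒ ntbP ⇒ ntbnPbP ⇒ ntbntbP ⇒ ntbntbnPbP ⇒ ntbntbnnPbPbP ⇒ ntbntbnntbPbP ⇒ ntbntbnntbtbP ⇒ ntbntbnntbtbt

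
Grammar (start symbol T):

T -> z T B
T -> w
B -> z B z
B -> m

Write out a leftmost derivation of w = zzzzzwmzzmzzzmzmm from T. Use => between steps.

T=>zTB=>zzTBB=>zzzTBBB=>zzzzTBBBB=>zzzzzTBBBBB=>zzzzzwBBBBB=>zzzzzwmBBBB=>zzzzzwmzBzBBB=>zzzzzwmzzBzzBBB=>zzzzzwmzzmzzBBB=>zzzzzwmzzmzzzBzBB=>zzzzzwmzzmzzzmzBB=>zzzzzwmzzmzzzmzmB=>zzzzzwmzzmzzzmzmm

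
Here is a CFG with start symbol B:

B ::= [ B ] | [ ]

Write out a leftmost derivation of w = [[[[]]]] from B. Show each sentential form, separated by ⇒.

B ⇒ [B]   [B ::= [ B ]]
[B] ⇒ [[B]]   [B ::= [ B ]]
[[B]] ⇒ [[[B]]]   [B ::= [ B ]]
[[[B]]] ⇒ [[[[]]]]   [B ::= [ ]]

B ⇒ [B] ⇒ [[B]] ⇒ [[[B]]] ⇒ [[[[]]]]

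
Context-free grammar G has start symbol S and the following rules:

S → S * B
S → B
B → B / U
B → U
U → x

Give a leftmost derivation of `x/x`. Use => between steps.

S => B   [S → B]
B => B/U   [B → B / U]
B/U => U/U   [B → U]
U/U => x/U   [U → x]
x/U => x/x   [U → x]

S => B => B/U => U/U => x/U => x/x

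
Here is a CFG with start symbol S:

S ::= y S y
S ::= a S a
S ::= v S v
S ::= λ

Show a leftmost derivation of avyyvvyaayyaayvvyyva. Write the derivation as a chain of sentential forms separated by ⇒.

S ⇒ aSa   [S ::= a S a]
aSa ⇒ avSva   [S ::= v S v]
avSva ⇒ avySyva   [S ::= y S y]
avySyva ⇒ avyySyyva   [S ::= y S y]
avyySyyva ⇒ avyyvSvyyva   [S ::= v S v]
avyyvSvyyva ⇒ avyyvvSvvyyva   [S ::= v S v]
avyyvvSvvyyva ⇒ avyyvvySyvvyyva   [S ::= y S y]
avyyvvySyvvyyva ⇒ avyyvvyaSayvvyyva   [S ::= a S a]
avyyvvyaSayvvyyva ⇒ avyyvvyaaSaayvvyyva   [S ::= a S a]
avyyvvyaaSaayvvyyva ⇒ avyyvvyaaySyaayvvyyva   [S ::= y S y]
avyyvvyaaySyaayvvyyva ⇒ avyyvvyaayyaayvvyyva   [S ::= λ]

S⇒aSa⇒avSva⇒avySyva⇒avyySyyva⇒avyyvSvyyva⇒avyyvvSvvyyva⇒avyyvvySyvvyyva⇒avyyvvyaSayvvyyva⇒avyyvvyaaSaayvvyyva⇒avyyvvyaaySyaayvvyyva⇒avyyvvyaayyaayvvyyva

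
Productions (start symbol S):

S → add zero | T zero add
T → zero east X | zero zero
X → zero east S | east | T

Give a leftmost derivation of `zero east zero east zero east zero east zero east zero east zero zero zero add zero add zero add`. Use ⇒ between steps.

S ⇒ T zero add   [S → T zero add]
T zero add ⇒ zero east X zero add   [T → zero east X]
zero east X zero add ⇒ zero east T zero add   [X → T]
zero east T zero add ⇒ zero east zero east X zero add   [T → zero east X]
zero east zero east X zero add ⇒ zero east zero east zero east S zero add   [X → zero east S]
zero east zero east zero east S zero add ⇒ zero east zero east zero east T zero add zero add   [S → T zero add]
zero east zero east zero east T zero add zero add ⇒ zero east zero east zero east zero east X zero add zero add   [T → zero east X]
zero east zero east zero east zero east X zero add zero add ⇒ zero east zero east zero east zero east zero east S zero add zero add   [X → zero east S]
zero east zero east zero east zero east zero east S zero add zero add ⇒ zero east zero east zero east zero east zero east T zero add zero add zero add   [S → T zero add]
zero east zero east zero east zero east zero east T zero add zero add zero add ⇒ zero east zero east zero east zero east zero east zero east X zero add zero add zero add   [T → zero east X]
zero east zero east zero east zero east zero east zero east X zero add zero add zero add ⇒ zero east zero east zero east zero east zero east zero east T zero add zero add zero add   [X → T]
zero east zero east zero east zero east zero east zero east T zero add zero add zero add ⇒ zero east zero east zero east zero east zero east zero east zero zero zero add zero add zero add   [T → zero zero]

S ⇒ T zero add ⇒ zero east X zero add ⇒ zero east T zero add ⇒ zero east zero east X zero add ⇒ zero east zero east zero east S zero add ⇒ zero east zero east zero east T zero add zero add ⇒ zero east zero east zero east zero east X zero add zero add ⇒ zero east zero east zero east zero east zero east S zero add zero add ⇒ zero east zero east zero east zero east zero east T zero add zero add zero add ⇒ zero east zero east zero east zero east zero east zero east X zero add zero add zero add ⇒ zero east zero east zero east zero east zero east zero east T zero add zero add zero add ⇒ zero east zero east zero east zero east zero east zero east zero zero zero add zero add zero add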